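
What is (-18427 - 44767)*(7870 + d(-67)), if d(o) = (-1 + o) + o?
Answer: -488805590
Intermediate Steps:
d(o) = -1 + 2*o
(-18427 - 44767)*(7870 + d(-67)) = (-18427 - 44767)*(7870 + (-1 + 2*(-67))) = -63194*(7870 + (-1 - 134)) = -63194*(7870 - 135) = -63194*7735 = -488805590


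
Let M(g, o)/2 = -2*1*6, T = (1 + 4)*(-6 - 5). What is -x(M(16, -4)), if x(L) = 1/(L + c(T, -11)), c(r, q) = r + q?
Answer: 1/90 ≈ 0.011111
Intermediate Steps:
T = -55 (T = 5*(-11) = -55)
M(g, o) = -24 (M(g, o) = 2*(-2*1*6) = 2*(-2*6) = 2*(-12) = -24)
c(r, q) = q + r
x(L) = 1/(-66 + L) (x(L) = 1/(L + (-11 - 55)) = 1/(L - 66) = 1/(-66 + L))
-x(M(16, -4)) = -1/(-66 - 24) = -1/(-90) = -1*(-1/90) = 1/90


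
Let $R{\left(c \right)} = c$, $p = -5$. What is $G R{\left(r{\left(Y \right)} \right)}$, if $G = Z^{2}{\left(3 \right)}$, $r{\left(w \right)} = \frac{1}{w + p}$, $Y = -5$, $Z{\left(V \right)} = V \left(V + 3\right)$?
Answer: $- \frac{162}{5} \approx -32.4$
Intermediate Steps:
$Z{\left(V \right)} = V \left(3 + V\right)$
$r{\left(w \right)} = \frac{1}{-5 + w}$ ($r{\left(w \right)} = \frac{1}{w - 5} = \frac{1}{-5 + w}$)
$G = 324$ ($G = \left(3 \left(3 + 3\right)\right)^{2} = \left(3 \cdot 6\right)^{2} = 18^{2} = 324$)
$G R{\left(r{\left(Y \right)} \right)} = \frac{324}{-5 - 5} = \frac{324}{-10} = 324 \left(- \frac{1}{10}\right) = - \frac{162}{5}$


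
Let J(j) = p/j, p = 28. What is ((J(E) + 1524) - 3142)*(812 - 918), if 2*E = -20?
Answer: 859024/5 ≈ 1.7180e+5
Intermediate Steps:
E = -10 (E = (½)*(-20) = -10)
J(j) = 28/j
((J(E) + 1524) - 3142)*(812 - 918) = ((28/(-10) + 1524) - 3142)*(812 - 918) = ((28*(-⅒) + 1524) - 3142)*(-106) = ((-14/5 + 1524) - 3142)*(-106) = (7606/5 - 3142)*(-106) = -8104/5*(-106) = 859024/5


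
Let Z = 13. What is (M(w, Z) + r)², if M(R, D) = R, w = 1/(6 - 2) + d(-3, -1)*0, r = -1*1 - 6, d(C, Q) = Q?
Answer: 729/16 ≈ 45.563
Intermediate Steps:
r = -7 (r = -1 - 6 = -7)
w = ¼ (w = 1/(6 - 2) - 1*0 = 1/4 + 0 = ¼ + 0 = ¼ ≈ 0.25000)
(M(w, Z) + r)² = (¼ - 7)² = (-27/4)² = 729/16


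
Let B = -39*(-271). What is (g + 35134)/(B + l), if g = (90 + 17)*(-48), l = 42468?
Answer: 29998/53037 ≈ 0.56561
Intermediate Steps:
B = 10569
g = -5136 (g = 107*(-48) = -5136)
(g + 35134)/(B + l) = (-5136 + 35134)/(10569 + 42468) = 29998/53037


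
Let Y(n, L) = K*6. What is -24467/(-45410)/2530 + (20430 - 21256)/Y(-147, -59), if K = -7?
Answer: 6778424101/344661900 ≈ 19.667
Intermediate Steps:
Y(n, L) = -42 (Y(n, L) = -7*6 = -42)
-24467/(-45410)/2530 + (20430 - 21256)/Y(-147, -59) = -24467/(-45410)/2530 + (20430 - 21256)/(-42) = -24467*(-1/45410)*(1/2530) - 826*(-1/42) = (24467/45410)*(1/2530) + 59/3 = 24467/114887300 + 59/3 = 6778424101/344661900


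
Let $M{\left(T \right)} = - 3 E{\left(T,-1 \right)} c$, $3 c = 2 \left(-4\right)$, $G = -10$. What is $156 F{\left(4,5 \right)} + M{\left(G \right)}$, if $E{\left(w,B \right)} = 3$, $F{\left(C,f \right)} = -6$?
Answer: $-912$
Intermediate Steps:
$c = - \frac{8}{3}$ ($c = \frac{2 \left(-4\right)}{3} = \frac{1}{3} \left(-8\right) = - \frac{8}{3} \approx -2.6667$)
$M{\left(T \right)} = 24$ ($M{\left(T \right)} = \left(-3\right) 3 \left(- \frac{8}{3}\right) = \left(-9\right) \left(- \frac{8}{3}\right) = 24$)
$156 F{\left(4,5 \right)} + M{\left(G \right)} = 156 \left(-6\right) + 24 = -936 + 24 = -912$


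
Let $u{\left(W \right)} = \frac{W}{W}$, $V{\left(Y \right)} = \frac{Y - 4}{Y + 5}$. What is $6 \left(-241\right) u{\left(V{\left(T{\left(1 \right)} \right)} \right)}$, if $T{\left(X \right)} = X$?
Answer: $-1446$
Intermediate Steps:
$V{\left(Y \right)} = \frac{-4 + Y}{5 + Y}$
$u{\left(W \right)} = 1$
$6 \left(-241\right) u{\left(V{\left(T{\left(1 \right)} \right)} \right)} = 6 \left(-241\right) 1 = \left(-1446\right) 1 = -1446$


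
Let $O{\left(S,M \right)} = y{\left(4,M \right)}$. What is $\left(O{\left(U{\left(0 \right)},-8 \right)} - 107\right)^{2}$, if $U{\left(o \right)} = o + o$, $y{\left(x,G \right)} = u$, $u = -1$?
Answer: $11664$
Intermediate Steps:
$y{\left(x,G \right)} = -1$
$U{\left(o \right)} = 2 o$
$O{\left(S,M \right)} = -1$
$\left(O{\left(U{\left(0 \right)},-8 \right)} - 107\right)^{2} = \left(-1 - 107\right)^{2} = \left(-108\right)^{2} = 11664$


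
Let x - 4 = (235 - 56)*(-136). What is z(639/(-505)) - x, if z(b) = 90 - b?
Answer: 12337789/505 ≈ 24431.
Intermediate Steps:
x = -24340 (x = 4 + (235 - 56)*(-136) = 4 + 179*(-136) = 4 - 24344 = -24340)
z(639/(-505)) - x = (90 - 639/(-505)) - 1*(-24340) = (90 - 639*(-1)/505) + 24340 = (90 - 1*(-639/505)) + 24340 = (90 + 639/505) + 24340 = 46089/505 + 24340 = 12337789/505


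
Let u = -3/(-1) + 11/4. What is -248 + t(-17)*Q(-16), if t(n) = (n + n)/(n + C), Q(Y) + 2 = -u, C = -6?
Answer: -11935/46 ≈ -259.46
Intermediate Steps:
u = 23/4 (u = -3*(-1) + 11*(¼) = 3 + 11/4 = 23/4 ≈ 5.7500)
Q(Y) = -31/4 (Q(Y) = -2 - 1*23/4 = -2 - 23/4 = -31/4)
t(n) = 2*n/(-6 + n) (t(n) = (n + n)/(n - 6) = (2*n)/(-6 + n) = 2*n/(-6 + n))
-248 + t(-17)*Q(-16) = -248 + (2*(-17)/(-6 - 17))*(-31/4) = -248 + (2*(-17)/(-23))*(-31/4) = -248 + (2*(-17)*(-1/23))*(-31/4) = -248 + (34/23)*(-31/4) = -248 - 527/46 = -11935/46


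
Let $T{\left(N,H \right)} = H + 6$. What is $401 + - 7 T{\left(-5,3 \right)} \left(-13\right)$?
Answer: $1220$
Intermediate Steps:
$T{\left(N,H \right)} = 6 + H$
$401 + - 7 T{\left(-5,3 \right)} \left(-13\right) = 401 + - 7 \left(6 + 3\right) \left(-13\right) = 401 + \left(-7\right) 9 \left(-13\right) = 401 - -819 = 401 + 819 = 1220$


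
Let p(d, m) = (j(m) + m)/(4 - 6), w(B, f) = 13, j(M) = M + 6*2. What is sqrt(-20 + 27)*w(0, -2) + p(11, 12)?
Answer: -18 + 13*sqrt(7) ≈ 16.395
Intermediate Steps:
j(M) = 12 + M (j(M) = M + 12 = 12 + M)
p(d, m) = -6 - m (p(d, m) = ((12 + m) + m)/(4 - 6) = (12 + 2*m)/(-2) = (12 + 2*m)*(-1/2) = -6 - m)
sqrt(-20 + 27)*w(0, -2) + p(11, 12) = sqrt(-20 + 27)*13 + (-6 - 1*12) = sqrt(7)*13 + (-6 - 12) = 13*sqrt(7) - 18 = -18 + 13*sqrt(7)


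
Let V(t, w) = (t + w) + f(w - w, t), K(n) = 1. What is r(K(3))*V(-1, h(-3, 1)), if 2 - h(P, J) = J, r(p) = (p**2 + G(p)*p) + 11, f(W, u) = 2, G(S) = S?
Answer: 26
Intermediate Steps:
r(p) = 11 + 2*p**2 (r(p) = (p**2 + p*p) + 11 = (p**2 + p**2) + 11 = 2*p**2 + 11 = 11 + 2*p**2)
h(P, J) = 2 - J
V(t, w) = 2 + t + w (V(t, w) = (t + w) + 2 = 2 + t + w)
r(K(3))*V(-1, h(-3, 1)) = (11 + 2*1**2)*(2 - 1 + (2 - 1*1)) = (11 + 2*1)*(2 - 1 + (2 - 1)) = (11 + 2)*(2 - 1 + 1) = 13*2 = 26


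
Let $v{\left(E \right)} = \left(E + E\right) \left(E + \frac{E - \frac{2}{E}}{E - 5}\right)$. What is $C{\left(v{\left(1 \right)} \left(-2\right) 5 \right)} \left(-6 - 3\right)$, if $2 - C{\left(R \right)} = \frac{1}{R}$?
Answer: $- \frac{459}{25} \approx -18.36$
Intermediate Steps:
$v{\left(E \right)} = 2 E \left(E + \frac{E - \frac{2}{E}}{-5 + E}\right)$
$C{\left(R \right)} = 2 - \frac{1}{R}$
$C{\left(v{\left(1 \right)} \left(-2\right) 5 \right)} \left(-6 - 3\right) = \left(2 - \frac{1}{\frac{2 \left(-2 + 1^{3} - 4 \cdot 1^{2}\right)}{-5 + 1} \left(-2\right) 5}\right) \left(-6 - 3\right) = \left(2 - \frac{1}{\frac{2 \left(-2 + 1 - 4\right)}{-4} \left(-2\right) 5}\right) \left(-6 - 3\right) = \left(2 - \frac{1}{2 \left(- \frac{1}{4}\right) \left(-2 + 1 - 4\right) \left(-2\right) 5}\right) \left(-9\right) = \left(2 - \frac{1}{2 \left(- \frac{1}{4}\right) \left(-5\right) \left(-2\right) 5}\right) \left(-9\right) = \left(2 - \frac{1}{\frac{5}{2} \left(-2\right) 5}\right) \left(-9\right) = \left(2 - \frac{1}{\left(-5\right) 5}\right) \left(-9\right) = \left(2 - \frac{1}{-25}\right) \left(-9\right) = \left(2 - - \frac{1}{25}\right) \left(-9\right) = \left(2 + \frac{1}{25}\right) \left(-9\right) = \frac{51}{25} \left(-9\right) = - \frac{459}{25}$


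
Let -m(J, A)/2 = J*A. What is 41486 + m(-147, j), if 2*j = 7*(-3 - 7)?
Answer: 31196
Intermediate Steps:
j = -35 (j = (7*(-3 - 7))/2 = (7*(-10))/2 = (1/2)*(-70) = -35)
m(J, A) = -2*A*J (m(J, A) = -2*J*A = -2*A*J)
41486 + m(-147, j) = 41486 - 2*(-35)*(-147) = 41486 - 10290 = 31196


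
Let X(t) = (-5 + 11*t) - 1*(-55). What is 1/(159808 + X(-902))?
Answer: 1/149936 ≈ 6.6695e-6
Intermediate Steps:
X(t) = 50 + 11*t (X(t) = (-5 + 11*t) + 55 = 50 + 11*t)
1/(159808 + X(-902)) = 1/(159808 + (50 + 11*(-902))) = 1/(159808 + (50 - 9922)) = 1/(159808 - 9872) = 1/149936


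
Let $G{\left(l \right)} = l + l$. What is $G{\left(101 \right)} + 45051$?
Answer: $45253$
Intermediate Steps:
$G{\left(l \right)} = 2 l$
$G{\left(101 \right)} + 45051 = 2 \cdot 101 + 45051 = 202 + 45051 = 45253$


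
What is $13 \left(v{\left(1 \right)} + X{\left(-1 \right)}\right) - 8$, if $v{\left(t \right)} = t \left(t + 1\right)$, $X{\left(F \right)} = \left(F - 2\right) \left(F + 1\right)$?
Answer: $18$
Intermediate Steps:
$X{\left(F \right)} = \left(1 + F\right) \left(-2 + F\right)$ ($X{\left(F \right)} = \left(-2 + F\right) \left(1 + F\right) = \left(1 + F\right) \left(-2 + F\right)$)
$v{\left(t \right)} = t \left(1 + t\right)$
$13 \left(v{\left(1 \right)} + X{\left(-1 \right)}\right) - 8 = 13 \left(1 \left(1 + 1\right) - \left(1 - 1\right)\right) - 8 = 13 \left(1 \cdot 2 + \left(-2 + 1 + 1\right)\right) - 8 = 13 \left(2 + 0\right) - 8 = 13 \cdot 2 - 8 = 26 - 8 = 18$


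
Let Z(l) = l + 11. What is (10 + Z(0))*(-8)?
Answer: -168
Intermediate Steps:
Z(l) = 11 + l
(10 + Z(0))*(-8) = (10 + (11 + 0))*(-8) = (10 + 11)*(-8) = 21*(-8) = -168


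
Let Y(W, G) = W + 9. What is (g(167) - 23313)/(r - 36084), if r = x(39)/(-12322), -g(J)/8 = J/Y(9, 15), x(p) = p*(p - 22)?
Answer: 235781470/363786309 ≈ 0.64813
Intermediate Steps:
x(p) = p*(-22 + p)
Y(W, G) = 9 + W
g(J) = -4*J/9 (g(J) = -8*J/(9 + 9) = -8*J/18 = -4*J/9)
r = -663/12322 (r = (39*(-22 + 39))/(-12322) = (39*17)*(-1/12322) = 663*(-1/12322) = -663/12322 ≈ -0.053806)
(g(167) - 23313)/(r - 36084) = (-4/9*167 - 23313)/(-663/12322 - 36084) = (-668/9 - 23313)/(-444627711/12322) = -210485/9*(-12322/444627711) = 235781470/363786309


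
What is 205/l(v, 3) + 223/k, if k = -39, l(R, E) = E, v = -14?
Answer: 814/13 ≈ 62.615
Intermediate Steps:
205/l(v, 3) + 223/k = 205/3 + 223/(-39) = 205*(⅓) + 223*(-1/39) = 205/3 - 223/39 = 814/13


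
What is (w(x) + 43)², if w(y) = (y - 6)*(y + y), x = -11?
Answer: 173889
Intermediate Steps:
w(y) = 2*y*(-6 + y) (w(y) = (-6 + y)*(2*y) = 2*y*(-6 + y))
(w(x) + 43)² = (2*(-11)*(-6 - 11) + 43)² = (2*(-11)*(-17) + 43)² = (374 + 43)² = 417² = 173889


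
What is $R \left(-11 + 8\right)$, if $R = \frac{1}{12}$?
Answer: $- \frac{1}{4} \approx -0.25$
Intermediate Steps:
$R = \frac{1}{12} \approx 0.083333$
$R \left(-11 + 8\right) = \frac{-11 + 8}{12} = \frac{1}{12} \left(-3\right) = - \frac{1}{4}$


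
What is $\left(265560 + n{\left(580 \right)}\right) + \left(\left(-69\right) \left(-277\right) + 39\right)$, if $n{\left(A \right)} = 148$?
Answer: $284860$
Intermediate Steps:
$\left(265560 + n{\left(580 \right)}\right) + \left(\left(-69\right) \left(-277\right) + 39\right) = \left(265560 + 148\right) + \left(\left(-69\right) \left(-277\right) + 39\right) = 265708 + \left(19113 + 39\right) = 265708 + 19152 = 284860$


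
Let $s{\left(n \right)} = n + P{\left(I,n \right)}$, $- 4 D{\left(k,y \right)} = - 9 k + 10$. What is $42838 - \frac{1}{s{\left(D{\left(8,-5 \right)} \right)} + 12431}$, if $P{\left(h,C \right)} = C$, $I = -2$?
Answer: $\frac{533847155}{12462} \approx 42838.0$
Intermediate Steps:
$D{\left(k,y \right)} = - \frac{5}{2} + \frac{9 k}{4}$ ($D{\left(k,y \right)} = - \frac{- 9 k + 10}{4} = - \frac{10 - 9 k}{4} = - \frac{5}{2} + \frac{9 k}{4}$)
$s{\left(n \right)} = 2 n$ ($s{\left(n \right)} = n + n = 2 n$)
$42838 - \frac{1}{s{\left(D{\left(8,-5 \right)} \right)} + 12431} = 42838 - \frac{1}{2 \left(- \frac{5}{2} + \frac{9}{4} \cdot 8\right) + 12431} = 42838 - \frac{1}{2 \left(- \frac{5}{2} + 18\right) + 12431} = 42838 - \frac{1}{2 \cdot \frac{31}{2} + 12431} = 42838 - \frac{1}{31 + 12431} = 42838 - \frac{1}{12462} = \frac{533847155}{12462}$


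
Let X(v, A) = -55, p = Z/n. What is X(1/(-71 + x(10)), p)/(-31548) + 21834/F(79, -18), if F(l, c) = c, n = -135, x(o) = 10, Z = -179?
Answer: -3478879/2868 ≈ -1213.0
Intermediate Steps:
p = 179/135 (p = -179/(-135) = -179*(-1/135) = 179/135 ≈ 1.3259)
X(1/(-71 + x(10)), p)/(-31548) + 21834/F(79, -18) = -55/(-31548) + 21834/(-18) = -55*(-1/31548) + 21834*(-1/18) = 5/2868 - 1213 = -3478879/2868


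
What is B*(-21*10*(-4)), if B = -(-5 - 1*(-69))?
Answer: -53760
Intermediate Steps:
B = -64 (B = -(-5 + 69) = -1*64 = -64)
B*(-21*10*(-4)) = -64*(-21*10)*(-4) = -(-13440)*(-4) = -64*840 = -53760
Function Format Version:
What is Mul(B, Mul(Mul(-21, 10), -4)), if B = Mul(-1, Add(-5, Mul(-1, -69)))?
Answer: -53760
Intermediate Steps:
B = -64 (B = Mul(-1, Add(-5, 69)) = Mul(-1, 64) = -64)
Mul(B, Mul(Mul(-21, 10), -4)) = Mul(-64, Mul(Mul(-21, 10), -4)) = Mul(-64, Mul(-210, -4)) = Mul(-64, 840) = -53760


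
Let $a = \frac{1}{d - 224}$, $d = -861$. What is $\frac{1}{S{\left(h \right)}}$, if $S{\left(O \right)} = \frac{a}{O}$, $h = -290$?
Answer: $314650$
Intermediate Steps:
$a = - \frac{1}{1085}$ ($a = \frac{1}{-861 - 224} = \frac{1}{-1085} = - \frac{1}{1085} \approx -0.00092166$)
$S{\left(O \right)} = - \frac{1}{1085 O}$
$\frac{1}{S{\left(h \right)}} = \frac{1}{\left(- \frac{1}{1085}\right) \frac{1}{-290}} = \frac{1}{\left(- \frac{1}{1085}\right) \left(- \frac{1}{290}\right)} = \frac{1}{\frac{1}{314650}} = 314650$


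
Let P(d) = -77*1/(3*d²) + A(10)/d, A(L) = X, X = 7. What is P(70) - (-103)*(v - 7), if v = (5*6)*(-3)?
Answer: -20980901/2100 ≈ -9990.9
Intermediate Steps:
A(L) = 7
v = -90 (v = 30*(-3) = -90)
P(d) = 7/d - 77/(3*d²) (P(d) = -77*1/(3*d²) + 7/d = -77/(3*d²) + 7/d = 7/d - 77/(3*d²))
P(70) - (-103)*(v - 7) = (7/3)*(-11 + 3*70)/70² - (-103)*(-90 - 7) = (7/3)*(1/4900)*(-11 + 210) - (-103)*(-97) = (7/3)*(1/4900)*199 - 1*9991 = 199/2100 - 9991 = -20980901/2100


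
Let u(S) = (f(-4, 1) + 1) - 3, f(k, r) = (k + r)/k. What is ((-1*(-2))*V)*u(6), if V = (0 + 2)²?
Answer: -10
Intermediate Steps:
f(k, r) = (k + r)/k
u(S) = -5/4 (u(S) = ((-4 + 1)/(-4) + 1) - 3 = (-¼*(-3) + 1) - 3 = (¾ + 1) - 3 = 7/4 - 3 = -5/4)
V = 4 (V = 2² = 4)
((-1*(-2))*V)*u(6) = (-1*(-2)*4)*(-5/4) = (2*4)*(-5/4) = 8*(-5/4) = -10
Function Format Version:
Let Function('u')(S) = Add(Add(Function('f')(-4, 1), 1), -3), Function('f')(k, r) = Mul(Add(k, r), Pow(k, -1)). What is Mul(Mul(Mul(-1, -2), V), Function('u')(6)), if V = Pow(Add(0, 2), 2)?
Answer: -10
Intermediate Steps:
Function('f')(k, r) = Mul(Pow(k, -1), Add(k, r))
Function('u')(S) = Rational(-5, 4) (Function('u')(S) = Add(Add(Mul(Pow(-4, -1), Add(-4, 1)), 1), -3) = Add(Add(Mul(Rational(-1, 4), -3), 1), -3) = Add(Add(Rational(3, 4), 1), -3) = Add(Rational(7, 4), -3) = Rational(-5, 4))
V = 4 (V = Pow(2, 2) = 4)
Mul(Mul(Mul(-1, -2), V), Function('u')(6)) = Mul(Mul(Mul(-1, -2), 4), Rational(-5, 4)) = Mul(Mul(2, 4), Rational(-5, 4)) = Mul(8, Rational(-5, 4)) = -10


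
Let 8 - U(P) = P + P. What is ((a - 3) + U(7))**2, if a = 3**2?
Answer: 0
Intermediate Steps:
a = 9
U(P) = 8 - 2*P (U(P) = 8 - (P + P) = 8 - 2*P)
((a - 3) + U(7))**2 = ((9 - 3) + (8 - 2*7))**2 = (6 + (8 - 14))**2 = (6 - 6)**2 = 0**2 = 0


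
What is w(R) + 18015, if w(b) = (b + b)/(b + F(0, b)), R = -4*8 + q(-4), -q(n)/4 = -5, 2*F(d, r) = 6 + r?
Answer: 90083/5 ≈ 18017.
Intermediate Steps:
F(d, r) = 3 + r/2 (F(d, r) = (6 + r)/2 = 3 + r/2)
q(n) = 20 (q(n) = -4*(-5) = 20)
R = -12 (R = -4*8 + 20 = -32 + 20 = -12)
w(b) = 2*b/(3 + 3*b/2) (w(b) = (b + b)/(b + (3 + b/2)) = (2*b)/(3 + 3*b/2) = 2*b/(3 + 3*b/2))
w(R) + 18015 = (4/3)*(-12)/(2 - 12) + 18015 = (4/3)*(-12)/(-10) + 18015 = (4/3)*(-12)*(-1/10) + 18015 = 8/5 + 18015 = 90083/5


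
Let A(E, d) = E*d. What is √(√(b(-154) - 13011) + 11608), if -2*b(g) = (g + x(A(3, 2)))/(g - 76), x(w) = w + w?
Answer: √(614063200 + 230*I*√688298230)/230 ≈ 107.74 + 0.52935*I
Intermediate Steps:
x(w) = 2*w
b(g) = -(12 + g)/(2*(-76 + g)) (b(g) = -(g + 2*(3*2))/(2*(g - 76)) = -(g + 2*6)/(2*(-76 + g)) = -(g + 12)/(2*(-76 + g)) = -(12 + g)/(2*(-76 + g)))
√(√(b(-154) - 13011) + 11608) = √(√((-12 - 1*(-154))/(2*(-76 - 154)) - 13011) + 11608) = √(√((½)*(-12 + 154)/(-230) - 13011) + 11608) = √(√((½)*(-1/230)*142 - 13011) + 11608) = √(√(-71/230 - 13011) + 11608) = √(√(-2992601/230) + 11608) = √(I*√688298230/230 + 11608) = √(11608 + I*√688298230/230)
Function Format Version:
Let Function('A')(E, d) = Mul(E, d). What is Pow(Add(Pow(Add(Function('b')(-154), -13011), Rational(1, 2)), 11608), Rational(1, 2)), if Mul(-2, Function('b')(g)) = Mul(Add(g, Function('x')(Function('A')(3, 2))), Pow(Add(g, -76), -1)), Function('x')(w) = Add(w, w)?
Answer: Mul(Rational(1, 230), Pow(Add(614063200, Mul(230, I, Pow(688298230, Rational(1, 2)))), Rational(1, 2))) ≈ Add(107.74, Mul(0.52935, I))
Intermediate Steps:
Function('x')(w) = Mul(2, w)
Function('b')(g) = Mul(Rational(-1, 2), Pow(Add(-76, g), -1), Add(12, g)) (Function('b')(g) = Mul(Rational(-1, 2), Mul(Add(g, Mul(2, Mul(3, 2))), Pow(Add(g, -76), -1))) = Mul(Rational(-1, 2), Mul(Add(g, Mul(2, 6)), Pow(Add(-76, g), -1))) = Mul(Rational(-1, 2), Mul(Add(g, 12), Pow(Add(-76, g), -1))) = Mul(Rational(-1, 2), Mul(Add(12, g), Pow(Add(-76, g), -1))) = Mul(Rational(-1, 2), Mul(Pow(Add(-76, g), -1), Add(12, g))) = Mul(Rational(-1, 2), Pow(Add(-76, g), -1), Add(12, g)))
Pow(Add(Pow(Add(Function('b')(-154), -13011), Rational(1, 2)), 11608), Rational(1, 2)) = Pow(Add(Pow(Add(Mul(Rational(1, 2), Pow(Add(-76, -154), -1), Add(-12, Mul(-1, -154))), -13011), Rational(1, 2)), 11608), Rational(1, 2)) = Pow(Add(Pow(Add(Mul(Rational(1, 2), Pow(-230, -1), Add(-12, 154)), -13011), Rational(1, 2)), 11608), Rational(1, 2)) = Pow(Add(Pow(Add(Mul(Rational(1, 2), Rational(-1, 230), 142), -13011), Rational(1, 2)), 11608), Rational(1, 2)) = Pow(Add(Pow(Add(Rational(-71, 230), -13011), Rational(1, 2)), 11608), Rational(1, 2)) = Pow(Add(Pow(Rational(-2992601, 230), Rational(1, 2)), 11608), Rational(1, 2)) = Pow(Add(Mul(Rational(1, 230), I, Pow(688298230, Rational(1, 2))), 11608), Rational(1, 2)) = Pow(Add(11608, Mul(Rational(1, 230), I, Pow(688298230, Rational(1, 2)))), Rational(1, 2))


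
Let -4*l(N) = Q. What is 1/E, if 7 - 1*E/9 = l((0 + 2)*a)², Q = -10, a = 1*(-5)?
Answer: 4/27 ≈ 0.14815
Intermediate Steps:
a = -5
l(N) = 5/2 (l(N) = -¼*(-10) = 5/2)
E = 27/4 (E = 63 - 9*(5/2)² = 63 - 9*25/4 = 63 - 225/4 = 27/4 ≈ 6.7500)
1/E = 1/(27/4) = 4/27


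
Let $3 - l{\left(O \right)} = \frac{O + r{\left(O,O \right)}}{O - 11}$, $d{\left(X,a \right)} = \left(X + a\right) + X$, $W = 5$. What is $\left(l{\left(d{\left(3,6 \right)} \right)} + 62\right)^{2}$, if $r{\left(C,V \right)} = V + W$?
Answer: $1296$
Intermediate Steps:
$d{\left(X,a \right)} = a + 2 X$
$r{\left(C,V \right)} = 5 + V$ ($r{\left(C,V \right)} = V + 5 = 5 + V$)
$l{\left(O \right)} = 3 - \frac{5 + 2 O}{-11 + O}$ ($l{\left(O \right)} = 3 - \frac{O + \left(5 + O\right)}{O - 11} = 3 - \frac{5 + 2 O}{-11 + O}$)
$\left(l{\left(d{\left(3,6 \right)} \right)} + 62\right)^{2} = \left(\frac{-38 + \left(6 + 2 \cdot 3\right)}{-11 + \left(6 + 2 \cdot 3\right)} + 62\right)^{2} = \left(\frac{-38 + \left(6 + 6\right)}{-11 + \left(6 + 6\right)} + 62\right)^{2} = \left(\frac{-38 + 12}{-11 + 12} + 62\right)^{2} = \left(1^{-1} \left(-26\right) + 62\right)^{2} = \left(1 \left(-26\right) + 62\right)^{2} = \left(-26 + 62\right)^{2} = 36^{2} = 1296$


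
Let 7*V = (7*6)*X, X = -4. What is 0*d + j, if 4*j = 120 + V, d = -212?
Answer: 24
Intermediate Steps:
V = -24 (V = ((7*6)*(-4))/7 = (42*(-4))/7 = (⅐)*(-168) = -24)
j = 24 (j = (120 - 24)/4 = (¼)*96 = 24)
0*d + j = 0*(-212) + 24 = 0 + 24 = 24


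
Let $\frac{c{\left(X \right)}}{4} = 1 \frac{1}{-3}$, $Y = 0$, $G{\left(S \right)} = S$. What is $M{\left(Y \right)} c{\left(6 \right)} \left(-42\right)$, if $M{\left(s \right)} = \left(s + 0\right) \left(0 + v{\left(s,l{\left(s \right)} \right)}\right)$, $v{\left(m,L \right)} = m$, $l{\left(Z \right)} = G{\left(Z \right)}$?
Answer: $0$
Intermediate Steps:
$l{\left(Z \right)} = Z$
$c{\left(X \right)} = - \frac{4}{3}$ ($c{\left(X \right)} = 4 \cdot 1 \frac{1}{-3} = 4 \cdot 1 \left(- \frac{1}{3}\right) = 4 \left(- \frac{1}{3}\right) = - \frac{4}{3}$)
$M{\left(s \right)} = s^{2}$ ($M{\left(s \right)} = \left(s + 0\right) \left(0 + s\right) = s s = s^{2}$)
$M{\left(Y \right)} c{\left(6 \right)} \left(-42\right) = 0^{2} \left(- \frac{4}{3}\right) \left(-42\right) = 0 \left(- \frac{4}{3}\right) \left(-42\right) = 0 \left(-42\right) = 0$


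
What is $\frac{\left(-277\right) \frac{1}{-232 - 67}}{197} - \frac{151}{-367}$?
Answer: $\frac{8996012}{21617401} \approx 0.41615$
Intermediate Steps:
$\frac{\left(-277\right) \frac{1}{-232 - 67}}{197} - \frac{151}{-367} = - \frac{277}{-299} \cdot \frac{1}{197} - - \frac{151}{367} = \left(-277\right) \left(- \frac{1}{299}\right) \frac{1}{197} + \frac{151}{367} = \frac{277}{299} \cdot \frac{1}{197} + \frac{151}{367} = \frac{277}{58903} + \frac{151}{367} = \frac{8996012}{21617401}$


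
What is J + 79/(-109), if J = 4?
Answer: 357/109 ≈ 3.2752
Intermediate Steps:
J + 79/(-109) = 4 + 79/(-109) = 4 - 1/109*79 = 4 - 79/109 = 357/109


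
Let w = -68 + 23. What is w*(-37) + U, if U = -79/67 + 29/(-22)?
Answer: 2450529/1474 ≈ 1662.5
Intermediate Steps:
w = -45
U = -3681/1474 (U = -79*1/67 + 29*(-1/22) = -79/67 - 29/22 = -3681/1474 ≈ -2.4973)
w*(-37) + U = -45*(-37) - 3681/1474 = 1665 - 3681/1474 = 2450529/1474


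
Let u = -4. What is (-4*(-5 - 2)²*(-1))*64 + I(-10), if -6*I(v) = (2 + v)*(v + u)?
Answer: 37576/3 ≈ 12525.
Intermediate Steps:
I(v) = -(-4 + v)*(2 + v)/6 (I(v) = -(2 + v)*(v - 4)/6 = -(2 + v)*(-4 + v)/6 = -(-4 + v)*(2 + v)/6)
(-4*(-5 - 2)²*(-1))*64 + I(-10) = (-4*(-5 - 2)²*(-1))*64 + (4/3 - ⅙*(-10)² + (⅓)*(-10)) = (-4*(-7)²*(-1))*64 + (4/3 - ⅙*100 - 10/3) = (-4*49*(-1))*64 + (4/3 - 50/3 - 10/3) = -196*(-1)*64 - 56/3 = 196*64 - 56/3 = 12544 - 56/3 = 37576/3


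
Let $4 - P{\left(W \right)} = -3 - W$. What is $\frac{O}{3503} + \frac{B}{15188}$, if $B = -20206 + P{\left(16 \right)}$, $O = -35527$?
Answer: $- \frac{610285125}{53203564} \approx -11.471$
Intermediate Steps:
$P{\left(W \right)} = 7 + W$ ($P{\left(W \right)} = 4 - \left(-3 - W\right) = 4 + \left(3 + W\right) = 7 + W$)
$B = -20183$ ($B = -20206 + \left(7 + 16\right) = -20206 + 23 = -20183$)
$\frac{O}{3503} + \frac{B}{15188} = - \frac{35527}{3503} - \frac{20183}{15188} = - \frac{610285125}{53203564}$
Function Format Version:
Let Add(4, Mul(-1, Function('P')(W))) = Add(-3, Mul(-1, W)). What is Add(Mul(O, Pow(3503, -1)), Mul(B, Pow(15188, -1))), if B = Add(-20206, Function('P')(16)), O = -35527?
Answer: Rational(-610285125, 53203564) ≈ -11.471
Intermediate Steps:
Function('P')(W) = Add(7, W) (Function('P')(W) = Add(4, Mul(-1, Add(-3, Mul(-1, W)))) = Add(4, Add(3, W)) = Add(7, W))
B = -20183 (B = Add(-20206, Add(7, 16)) = Add(-20206, 23) = -20183)
Add(Mul(O, Pow(3503, -1)), Mul(B, Pow(15188, -1))) = Add(Mul(-35527, Pow(3503, -1)), Mul(-20183, Pow(15188, -1))) = Add(Mul(-35527, Rational(1, 3503)), Mul(-20183, Rational(1, 15188))) = Add(Rational(-35527, 3503), Rational(-20183, 15188)) = Rational(-610285125, 53203564)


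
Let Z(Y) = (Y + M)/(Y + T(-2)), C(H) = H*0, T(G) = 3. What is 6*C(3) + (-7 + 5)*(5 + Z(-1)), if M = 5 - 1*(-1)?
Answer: -15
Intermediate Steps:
M = 6 (M = 5 + 1 = 6)
C(H) = 0
Z(Y) = (6 + Y)/(3 + Y) (Z(Y) = (Y + 6)/(Y + 3) = (6 + Y)/(3 + Y))
6*C(3) + (-7 + 5)*(5 + Z(-1)) = 6*0 + (-7 + 5)*(5 + (6 - 1)/(3 - 1)) = 0 - 2*(5 + 5/2) = 0 - 2*15/2 = 0 - 15 = -15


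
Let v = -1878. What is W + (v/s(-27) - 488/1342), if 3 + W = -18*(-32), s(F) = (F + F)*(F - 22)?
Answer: 2774416/4851 ≈ 571.93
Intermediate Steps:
s(F) = 2*F*(-22 + F) (s(F) = (2*F)*(-22 + F) = 2*F*(-22 + F))
W = 573 (W = -3 - 18*(-32) = -3 + 576 = 573)
W + (v/s(-27) - 488/1342) = 573 + (-1878*(-1/(54*(-22 - 27))) - 488/1342) = 573 + (-1878/(2*(-27)*(-49)) - 488*1/1342) = 573 + (-1878/2646 - 4/11) = 573 + (-1878*1/2646 - 4/11) = 573 + (-313/441 - 4/11) = 573 - 5207/4851 = 2774416/4851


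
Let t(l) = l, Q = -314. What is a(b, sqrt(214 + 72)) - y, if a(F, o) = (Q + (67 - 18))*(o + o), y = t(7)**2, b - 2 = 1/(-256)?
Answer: -49 - 530*sqrt(286) ≈ -9012.1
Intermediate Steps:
b = 511/256 (b = 2 + 1/(-256) = 2 - 1/256 = 511/256 ≈ 1.9961)
y = 49 (y = 7**2 = 49)
a(F, o) = -530*o (a(F, o) = (-314 + (67 - 18))*(o + o) = (-314 + 49)*(2*o) = -530*o)
a(b, sqrt(214 + 72)) - y = -530*sqrt(214 + 72) - 1*49 = -530*sqrt(286) - 49 = -49 - 530*sqrt(286)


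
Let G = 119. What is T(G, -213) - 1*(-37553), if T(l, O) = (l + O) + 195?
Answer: 37654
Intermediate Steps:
T(l, O) = 195 + O + l (T(l, O) = (O + l) + 195 = 195 + O + l)
T(G, -213) - 1*(-37553) = (195 - 213 + 119) - 1*(-37553) = 101 + 37553 = 37654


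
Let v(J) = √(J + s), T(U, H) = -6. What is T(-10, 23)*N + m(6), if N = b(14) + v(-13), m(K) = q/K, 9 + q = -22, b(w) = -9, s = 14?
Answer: 257/6 ≈ 42.833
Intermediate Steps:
q = -31 (q = -9 - 22 = -31)
v(J) = √(14 + J) (v(J) = √(J + 14) = √(14 + J))
m(K) = -31/K
N = -8 (N = -9 + √(14 - 13) = -9 + √1 = -9 + 1 = -8)
T(-10, 23)*N + m(6) = -6*(-8) - 31/6 = 48 - 31*⅙ = 48 - 31/6 = 257/6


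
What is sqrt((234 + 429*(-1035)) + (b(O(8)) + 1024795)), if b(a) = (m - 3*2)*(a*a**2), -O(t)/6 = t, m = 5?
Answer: sqrt(691606) ≈ 831.63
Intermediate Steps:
O(t) = -6*t
b(a) = -a**3 (b(a) = (5 - 3*2)*(a*a**2) = (5 - 6)*a**3 = -a**3)
sqrt((234 + 429*(-1035)) + (b(O(8)) + 1024795)) = sqrt((234 + 429*(-1035)) + (-(-6*8)**3 + 1024795)) = sqrt((234 - 444015) + (-1*(-48)**3 + 1024795)) = sqrt(-443781 + (-1*(-110592) + 1024795)) = sqrt(-443781 + (110592 + 1024795)) = sqrt(-443781 + 1135387) = sqrt(691606)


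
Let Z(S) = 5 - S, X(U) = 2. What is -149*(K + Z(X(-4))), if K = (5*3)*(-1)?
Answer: 1788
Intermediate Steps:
K = -15 (K = 15*(-1) = -15)
-149*(K + Z(X(-4))) = -149*(-15 + (5 - 1*2)) = -149*(-15 + (5 - 2)) = -149*(-15 + 3) = -149*(-12) = 1788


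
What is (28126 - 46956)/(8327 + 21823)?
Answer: -1883/3015 ≈ -0.62454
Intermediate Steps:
(28126 - 46956)/(8327 + 21823) = -18830/30150 = -18830*1/30150 = -1883/3015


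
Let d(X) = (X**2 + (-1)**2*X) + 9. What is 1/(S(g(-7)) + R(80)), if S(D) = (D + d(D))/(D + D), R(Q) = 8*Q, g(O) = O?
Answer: 7/4458 ≈ 0.0015702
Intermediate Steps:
d(X) = 9 + X + X**2 (d(X) = (X**2 + 1*X) + 9 = (X**2 + X) + 9 = (X + X**2) + 9 = 9 + X + X**2)
S(D) = (9 + D**2 + 2*D)/(2*D) (S(D) = (D + (9 + D + D**2))/(D + D) = (9 + D**2 + 2*D)/((2*D)) = (9 + D**2 + 2*D)*(1/(2*D)) = (9 + D**2 + 2*D)/(2*D))
1/(S(g(-7)) + R(80)) = 1/((1 + (1/2)*(-7) + (9/2)/(-7)) + 8*80) = 1/((1 - 7/2 + (9/2)*(-1/7)) + 640) = 1/((1 - 7/2 - 9/14) + 640) = 1/(-22/7 + 640) = 1/(4458/7) = 7/4458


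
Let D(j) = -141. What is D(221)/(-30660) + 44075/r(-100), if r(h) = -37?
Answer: -450444761/378140 ≈ -1191.2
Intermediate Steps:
D(221)/(-30660) + 44075/r(-100) = -141/(-30660) + 44075/(-37) = -141*(-1/30660) + 44075*(-1/37) = 47/10220 - 44075/37 = -450444761/378140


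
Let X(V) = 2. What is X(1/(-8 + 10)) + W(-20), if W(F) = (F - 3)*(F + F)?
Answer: 922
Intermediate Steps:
W(F) = 2*F*(-3 + F) (W(F) = (-3 + F)*(2*F) = 2*F*(-3 + F))
X(1/(-8 + 10)) + W(-20) = 2 + 2*(-20)*(-3 - 20) = 2 + 2*(-20)*(-23) = 2 + 920 = 922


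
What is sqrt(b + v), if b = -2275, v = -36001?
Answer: 2*I*sqrt(9569) ≈ 195.64*I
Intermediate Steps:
sqrt(b + v) = sqrt(-2275 - 36001) = sqrt(-38276) = 2*I*sqrt(9569)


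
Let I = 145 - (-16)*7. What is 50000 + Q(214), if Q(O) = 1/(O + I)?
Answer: 23550001/471 ≈ 50000.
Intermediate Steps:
I = 257 (I = 145 - 1*(-112) = 145 + 112 = 257)
Q(O) = 1/(257 + O) (Q(O) = 1/(O + 257) = 1/(257 + O))
50000 + Q(214) = 50000 + 1/(257 + 214) = 50000 + 1/471 = 23550001/471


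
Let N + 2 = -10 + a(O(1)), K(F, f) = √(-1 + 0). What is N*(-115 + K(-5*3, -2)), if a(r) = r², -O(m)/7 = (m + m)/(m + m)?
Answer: -4255 + 37*I ≈ -4255.0 + 37.0*I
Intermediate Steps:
O(m) = -7 (O(m) = -7*(m + m)/(m + m) = -7*2*m/(2*m) = -7*2*m*1/(2*m) = -7*1 = -7)
K(F, f) = I (K(F, f) = √(-1) = I)
N = 37 (N = -2 + (-10 + (-7)²) = -2 + (-10 + 49) = -2 + 39 = 37)
N*(-115 + K(-5*3, -2)) = 37*(-115 + I) = -4255 + 37*I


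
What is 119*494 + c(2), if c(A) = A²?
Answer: 58790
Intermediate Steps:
119*494 + c(2) = 119*494 + 2² = 58786 + 4 = 58790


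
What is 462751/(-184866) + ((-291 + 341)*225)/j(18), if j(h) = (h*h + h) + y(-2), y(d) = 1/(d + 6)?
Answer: 7685463881/253081554 ≈ 30.368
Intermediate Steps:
y(d) = 1/(6 + d)
j(h) = 1/4 + h + h**2 (j(h) = (h*h + h) + 1/(6 - 2) = (h**2 + h) + 1/4 = (h + h**2) + 1/4 = 1/4 + h + h**2)
462751/(-184866) + ((-291 + 341)*225)/j(18) = 462751/(-184866) + ((-291 + 341)*225)/(1/4 + 18 + 18**2) = 462751*(-1/184866) + (50*225)/(1/4 + 18 + 324) = -462751/184866 + 11250/(1369/4) = -462751/184866 + 11250*(4/1369) = -462751/184866 + 45000/1369 = 7685463881/253081554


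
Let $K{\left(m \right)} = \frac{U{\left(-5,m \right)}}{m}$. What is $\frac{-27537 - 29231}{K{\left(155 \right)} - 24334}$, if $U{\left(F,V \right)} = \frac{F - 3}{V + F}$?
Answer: $\frac{329964000}{141441377} \approx 2.3329$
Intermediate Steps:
$U{\left(F,V \right)} = \frac{-3 + F}{F + V}$
$K{\left(m \right)} = - \frac{8}{m \left(-5 + m\right)}$ ($K{\left(m \right)} = \frac{\frac{1}{-5 + m} \left(-3 - 5\right)}{m} = \frac{\frac{1}{-5 + m} \left(-8\right)}{m} = \frac{\left(-8\right) \frac{1}{-5 + m}}{m} = - \frac{8}{m \left(-5 + m\right)}$)
$\frac{-27537 - 29231}{K{\left(155 \right)} - 24334} = \frac{-27537 - 29231}{- \frac{8}{155 \left(-5 + 155\right)} - 24334} = - \frac{56768}{\left(-8\right) \frac{1}{155} \cdot \frac{1}{150} - 24334} = - \frac{56768}{- \frac{4}{11625} - 24334} = - \frac{56768}{- \frac{282882754}{11625}} = \left(-56768\right) \left(- \frac{11625}{282882754}\right) = \frac{329964000}{141441377}$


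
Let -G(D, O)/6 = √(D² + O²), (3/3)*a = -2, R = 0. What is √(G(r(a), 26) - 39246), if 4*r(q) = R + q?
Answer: √(-39246 - 3*√2705) ≈ 198.5*I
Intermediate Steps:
a = -2
r(q) = q/4 (r(q) = (0 + q)/4 = q/4)
G(D, O) = -6*√(D² + O²)
√(G(r(a), 26) - 39246) = √(-6*√(((¼)*(-2))² + 26²) - 39246) = √(-6*√((-½)² + 676) - 39246) = √(-6*√(¼ + 676) - 39246) = √(-3*√2705 - 39246) = √(-39246 - 3*√2705)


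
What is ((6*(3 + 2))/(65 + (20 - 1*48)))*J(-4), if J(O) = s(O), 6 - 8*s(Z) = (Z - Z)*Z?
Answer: 45/74 ≈ 0.60811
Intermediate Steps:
s(Z) = ¾ (s(Z) = ¾ - (Z - Z)*Z/8 = ¾ - 0*Z = ¾ - ⅛*0 = ¾ + 0 = ¾)
J(O) = ¾
((6*(3 + 2))/(65 + (20 - 1*48)))*J(-4) = ((6*(3 + 2))/(65 + (20 - 1*48)))*(¾) = ((6*5)/(65 + (20 - 48)))*(¾) = (30/(65 - 28))*(¾) = (30/37)*(¾) = 45/74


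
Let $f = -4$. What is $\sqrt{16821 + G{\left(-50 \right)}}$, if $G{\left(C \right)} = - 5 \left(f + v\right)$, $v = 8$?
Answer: $\sqrt{16801} \approx 129.62$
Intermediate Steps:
$G{\left(C \right)} = -20$ ($G{\left(C \right)} = - 5 \left(-4 + 8\right) = \left(-5\right) 4 = -20$)
$\sqrt{16821 + G{\left(-50 \right)}} = \sqrt{16821 - 20} = \sqrt{16801}$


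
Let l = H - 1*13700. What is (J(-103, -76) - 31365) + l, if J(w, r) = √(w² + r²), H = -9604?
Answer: -54669 + √16385 ≈ -54541.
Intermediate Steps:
l = -23304 (l = -9604 - 1*13700 = -9604 - 13700 = -23304)
J(w, r) = √(r² + w²)
(J(-103, -76) - 31365) + l = (√((-76)² + (-103)²) - 31365) - 23304 = (√(5776 + 10609) - 31365) - 23304 = (√16385 - 31365) - 23304 = (-31365 + √16385) - 23304 = -54669 + √16385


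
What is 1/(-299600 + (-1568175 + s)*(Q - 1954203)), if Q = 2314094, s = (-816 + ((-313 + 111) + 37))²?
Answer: -1/218027305874 ≈ -4.5866e-12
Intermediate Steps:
s = 962361 (s = (-816 + (-202 + 37))² = (-816 - 165)² = (-981)² = 962361)
1/(-299600 + (-1568175 + s)*(Q - 1954203)) = 1/(-299600 + (-1568175 + 962361)*(2314094 - 1954203)) = 1/(-299600 - 605814*359891) = 1/(-299600 - 218027006274) = 1/(-218027305874) = -1/218027305874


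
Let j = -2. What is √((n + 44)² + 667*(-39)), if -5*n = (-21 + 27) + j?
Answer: 11*I*√4989/5 ≈ 155.39*I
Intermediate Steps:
n = -⅘ (n = -((-21 + 27) - 2)/5 = -(6 - 2)/5 = -⅕*4 = -⅘ ≈ -0.80000)
√((n + 44)² + 667*(-39)) = √((-⅘ + 44)² + 667*(-39)) = √((216/5)² - 26013) = √(46656/25 - 26013) = √(-603669/25) = 11*I*√4989/5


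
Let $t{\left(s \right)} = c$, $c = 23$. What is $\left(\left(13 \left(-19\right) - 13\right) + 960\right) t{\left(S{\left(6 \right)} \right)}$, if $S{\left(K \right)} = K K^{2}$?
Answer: $16100$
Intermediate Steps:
$S{\left(K \right)} = K^{3}$
$t{\left(s \right)} = 23$
$\left(\left(13 \left(-19\right) - 13\right) + 960\right) t{\left(S{\left(6 \right)} \right)} = \left(\left(13 \left(-19\right) - 13\right) + 960\right) 23 = \left(\left(-247 - 13\right) + 960\right) 23 = \left(-260 + 960\right) 23 = 700 \cdot 23 = 16100$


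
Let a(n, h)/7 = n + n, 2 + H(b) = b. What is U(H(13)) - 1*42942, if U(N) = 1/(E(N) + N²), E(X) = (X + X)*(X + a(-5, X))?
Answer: -50542735/1177 ≈ -42942.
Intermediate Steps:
H(b) = -2 + b
a(n, h) = 14*n (a(n, h) = 7*(n + n) = 7*(2*n) = 14*n)
E(X) = 2*X*(-70 + X) (E(X) = (X + X)*(X + 14*(-5)) = (2*X)*(X - 70) = (2*X)*(-70 + X) = 2*X*(-70 + X))
U(N) = 1/(N² + 2*N*(-70 + N)) (U(N) = 1/(2*N*(-70 + N) + N²) = 1/(N² + 2*N*(-70 + N)))
U(H(13)) - 1*42942 = 1/((-2 + 13)*(-140 + 3*(-2 + 13))) - 1*42942 = 1/(11*(-140 + 3*11)) - 42942 = 1/(11*(-140 + 33)) - 42942 = (1/11)/(-107) - 42942 = (1/11)*(-1/107) - 42942 = -1/1177 - 42942 = -50542735/1177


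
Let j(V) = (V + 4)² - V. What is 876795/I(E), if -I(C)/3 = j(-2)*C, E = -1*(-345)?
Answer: -58453/414 ≈ -141.19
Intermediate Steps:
j(V) = (4 + V)² - V
E = 345
I(C) = -18*C (I(C) = -3*((4 - 2)² - 1*(-2))*C = -3*(2² + 2)*C = -3*(4 + 2)*C = -18*C)
876795/I(E) = 876795/((-18*345)) = 876795/(-6210) = 876795*(-1/6210) = -58453/414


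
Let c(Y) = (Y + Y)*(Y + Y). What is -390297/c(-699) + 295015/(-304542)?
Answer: -5519367659/4723794468 ≈ -1.1684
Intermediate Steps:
c(Y) = 4*Y**2 (c(Y) = (2*Y)*(2*Y) = 4*Y**2)
-390297/c(-699) + 295015/(-304542) = -390297/(4*(-699)**2) + 295015/(-304542) = -390297/(4*488601) + 295015*(-1/304542) = -390297/1954404 - 42145/43506 = -390297*1/1954404 - 42145/43506 = -130099/651468 - 42145/43506 = -5519367659/4723794468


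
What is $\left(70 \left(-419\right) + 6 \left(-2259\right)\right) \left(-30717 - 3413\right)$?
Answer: $1463630920$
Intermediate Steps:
$\left(70 \left(-419\right) + 6 \left(-2259\right)\right) \left(-30717 - 3413\right) = \left(-29330 - 13554\right) \left(-34130\right) = \left(-42884\right) \left(-34130\right) = 1463630920$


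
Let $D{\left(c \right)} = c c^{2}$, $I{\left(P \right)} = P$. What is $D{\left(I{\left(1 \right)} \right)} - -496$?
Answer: $497$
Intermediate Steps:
$D{\left(c \right)} = c^{3}$
$D{\left(I{\left(1 \right)} \right)} - -496 = 1^{3} - -496 = 1 + 496 = 497$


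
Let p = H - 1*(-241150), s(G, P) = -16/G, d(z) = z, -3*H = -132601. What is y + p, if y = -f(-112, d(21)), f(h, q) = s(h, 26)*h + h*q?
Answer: 863155/3 ≈ 2.8772e+5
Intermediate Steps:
H = 132601/3 (H = -1/3*(-132601) = 132601/3 ≈ 44200.)
f(h, q) = -16 + h*q (f(h, q) = (-16/h)*h + h*q = -16 + h*q)
y = 2368 (y = -(-16 - 112*21) = -(-16 - 2352) = -1*(-2368) = 2368)
p = 856051/3 (p = 132601/3 - 1*(-241150) = 132601/3 + 241150 = 856051/3 ≈ 2.8535e+5)
y + p = 2368 + 856051/3 = 863155/3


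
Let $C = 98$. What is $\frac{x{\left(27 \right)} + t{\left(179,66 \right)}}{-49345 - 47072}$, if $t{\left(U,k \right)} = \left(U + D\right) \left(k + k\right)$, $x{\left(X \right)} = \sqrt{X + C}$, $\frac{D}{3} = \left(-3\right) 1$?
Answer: $- \frac{7480}{32139} - \frac{5 \sqrt{5}}{96417} \approx -0.23286$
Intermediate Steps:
$D = -9$ ($D = 3 \left(\left(-3\right) 1\right) = 3 \left(-3\right) = -9$)
$x{\left(X \right)} = \sqrt{98 + X}$ ($x{\left(X \right)} = \sqrt{X + 98} = \sqrt{98 + X}$)
$t{\left(U,k \right)} = 2 k \left(-9 + U\right)$ ($t{\left(U,k \right)} = \left(U - 9\right) \left(k + k\right) = \left(-9 + U\right) 2 k = 2 k \left(-9 + U\right)$)
$\frac{x{\left(27 \right)} + t{\left(179,66 \right)}}{-49345 - 47072} = \frac{\sqrt{98 + 27} + 2 \cdot 66 \left(-9 + 179\right)}{-49345 - 47072} = \frac{\sqrt{125} + 2 \cdot 66 \cdot 170}{-96417} = \left(5 \sqrt{5} + 22440\right) \left(- \frac{1}{96417}\right) = \left(22440 + 5 \sqrt{5}\right) \left(- \frac{1}{96417}\right) = - \frac{7480}{32139} - \frac{5 \sqrt{5}}{96417}$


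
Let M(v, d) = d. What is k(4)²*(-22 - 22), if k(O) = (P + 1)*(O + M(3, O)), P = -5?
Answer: -45056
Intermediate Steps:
k(O) = -8*O (k(O) = (-5 + 1)*(O + O) = -8*O)
k(4)²*(-22 - 22) = (-8*4)²*(-22 - 22) = (-32)²*(-44) = 1024*(-44) = -45056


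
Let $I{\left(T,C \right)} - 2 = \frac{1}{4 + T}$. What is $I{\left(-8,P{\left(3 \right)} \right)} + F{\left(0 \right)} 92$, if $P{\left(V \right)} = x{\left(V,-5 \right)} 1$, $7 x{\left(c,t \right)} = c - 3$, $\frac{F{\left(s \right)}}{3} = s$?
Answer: $\frac{7}{4} \approx 1.75$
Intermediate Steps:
$F{\left(s \right)} = 3 s$
$x{\left(c,t \right)} = - \frac{3}{7} + \frac{c}{7}$ ($x{\left(c,t \right)} = \frac{c - 3}{7} = \frac{-3 + c}{7} = - \frac{3}{7} + \frac{c}{7}$)
$P{\left(V \right)} = - \frac{3}{7} + \frac{V}{7}$ ($P{\left(V \right)} = \left(- \frac{3}{7} + \frac{V}{7}\right) 1 = - \frac{3}{7} + \frac{V}{7}$)
$I{\left(T,C \right)} = 2 + \frac{1}{4 + T}$
$I{\left(-8,P{\left(3 \right)} \right)} + F{\left(0 \right)} 92 = \frac{9 + 2 \left(-8\right)}{4 - 8} + 3 \cdot 0 \cdot 92 = \frac{9 - 16}{-4} + 0 \cdot 92 = \left(- \frac{1}{4}\right) \left(-7\right) + 0 = \frac{7}{4} + 0 = \frac{7}{4}$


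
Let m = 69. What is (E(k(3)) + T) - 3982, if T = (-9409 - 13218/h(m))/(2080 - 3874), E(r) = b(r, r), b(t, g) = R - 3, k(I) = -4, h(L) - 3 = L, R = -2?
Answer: -85717025/21528 ≈ -3981.7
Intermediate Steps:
h(L) = 3 + L
b(t, g) = -5 (b(t, g) = -2 - 3 = -5)
E(r) = -5
T = 115111/21528 (T = (-9409 - 13218/(3 + 69))/(2080 - 3874) = (-9409 - 13218/72)/(-1794) = (-9409 - 13218*1/72)*(-1/1794) = (-9409 - 2203/12)*(-1/1794) = -115111/12*(-1/1794) = 115111/21528 ≈ 5.3470)
(E(k(3)) + T) - 3982 = (-5 + 115111/21528) - 3982 = 7471/21528 - 3982 = -85717025/21528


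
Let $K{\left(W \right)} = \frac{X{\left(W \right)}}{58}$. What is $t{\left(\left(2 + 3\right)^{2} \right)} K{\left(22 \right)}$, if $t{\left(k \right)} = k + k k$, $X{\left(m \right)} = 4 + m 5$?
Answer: $\frac{37050}{29} \approx 1277.6$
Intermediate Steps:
$X{\left(m \right)} = 4 + 5 m$
$t{\left(k \right)} = k + k^{2}$
$K{\left(W \right)} = \frac{2}{29} + \frac{5 W}{58}$ ($K{\left(W \right)} = \frac{4 + 5 W}{58} = \left(4 + 5 W\right) \frac{1}{58} = \frac{2}{29} + \frac{5 W}{58}$)
$t{\left(\left(2 + 3\right)^{2} \right)} K{\left(22 \right)} = \left(2 + 3\right)^{2} \left(1 + \left(2 + 3\right)^{2}\right) \left(\frac{2}{29} + \frac{5}{58} \cdot 22\right) = 5^{2} \left(1 + 5^{2}\right) \left(\frac{2}{29} + \frac{55}{29}\right) = 25 \left(1 + 25\right) \frac{57}{29} = 25 \cdot 26 \cdot \frac{57}{29} = 650 \cdot \frac{57}{29} = \frac{37050}{29}$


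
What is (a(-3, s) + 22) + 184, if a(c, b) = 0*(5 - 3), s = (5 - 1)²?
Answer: 206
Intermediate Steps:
s = 16 (s = 4² = 16)
a(c, b) = 0 (a(c, b) = 0*2 = 0)
(a(-3, s) + 22) + 184 = (0 + 22) + 184 = 22 + 184 = 206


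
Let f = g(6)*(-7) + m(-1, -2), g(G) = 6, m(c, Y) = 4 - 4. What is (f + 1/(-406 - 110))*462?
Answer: -1668821/86 ≈ -19405.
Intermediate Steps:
m(c, Y) = 0
f = -42 (f = 6*(-7) + 0 = -42 + 0 = -42)
(f + 1/(-406 - 110))*462 = (-42 + 1/(-406 - 110))*462 = (-42 + 1/(-516))*462 = (-42 - 1/516)*462 = -21673/516*462 = -1668821/86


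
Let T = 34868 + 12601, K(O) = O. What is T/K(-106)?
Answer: -47469/106 ≈ -447.82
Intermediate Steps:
T = 47469
T/K(-106) = 47469/(-106) = 47469*(-1/106) = -47469/106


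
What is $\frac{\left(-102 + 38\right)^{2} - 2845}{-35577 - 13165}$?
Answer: $- \frac{1251}{48742} \approx -0.025666$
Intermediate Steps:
$\frac{\left(-102 + 38\right)^{2} - 2845}{-35577 - 13165} = \frac{\left(-64\right)^{2} - 2845}{-48742} = \left(4096 - 2845\right) \left(- \frac{1}{48742}\right) = 1251 \left(- \frac{1}{48742}\right) = - \frac{1251}{48742}$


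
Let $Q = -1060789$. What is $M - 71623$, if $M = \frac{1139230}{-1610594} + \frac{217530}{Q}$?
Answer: $- \frac{61184741444410104}{854250199333} \approx -71624.0$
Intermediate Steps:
$M = - \frac{779417582645}{854250199333}$ ($M = \frac{1139230}{-1610594} + \frac{217530}{-1060789} = 1139230 \left(- \frac{1}{1610594}\right) + 217530 \left(- \frac{1}{1060789}\right) = - \frac{569615}{805297} - \frac{217530}{1060789} = - \frac{779417582645}{854250199333} \approx -0.9124$)
$M - 71623 = - \frac{779417582645}{854250199333} - 71623 = - \frac{61184741444410104}{854250199333}$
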